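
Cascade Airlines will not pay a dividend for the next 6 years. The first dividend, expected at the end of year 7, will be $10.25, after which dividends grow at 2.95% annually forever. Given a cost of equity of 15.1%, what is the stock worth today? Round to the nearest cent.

Deferred-dividend DDM. At t=6 the remaining stream is a growing perpetuity with first payment D_7 = 10.25.
V_6 = D_7/(r−g) = 10.25/(0.151−0.0295) = 84.3621
P₀ = V_6/(1+r)^6 = 84.3621/(1+0.151)^6 = 36.2824

$36.28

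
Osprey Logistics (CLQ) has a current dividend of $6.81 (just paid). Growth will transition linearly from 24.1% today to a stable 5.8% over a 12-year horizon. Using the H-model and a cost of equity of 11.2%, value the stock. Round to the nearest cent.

H-model: P₀ = D₀[(1+g_L) + H(g_S−g_L)]/(r−g_L), with H = 12/2 = 6.
P₀ = 6.81 × [(1+0.058) + 6×(0.241−0.058)] / (0.112−0.058)
   = 6.81 × 2.1560 / 0.054 = 271.8956

$271.90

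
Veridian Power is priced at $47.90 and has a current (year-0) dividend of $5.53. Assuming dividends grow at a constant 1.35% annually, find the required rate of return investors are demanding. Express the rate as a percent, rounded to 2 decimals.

13.05%

Rearranging the constant-growth DDM: r = D₁/P₀ + g.
D₁ = 5.53 × (1 + 0.0135) = 5.6047.
r = 5.6047 / 47.90 + 0.0135 = 0.11701 + 0.0135 = 0.13051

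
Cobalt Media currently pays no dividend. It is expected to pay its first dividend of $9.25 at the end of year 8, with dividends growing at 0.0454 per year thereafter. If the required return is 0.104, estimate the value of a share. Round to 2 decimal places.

Deferred-dividend DDM. At t=7 the remaining stream is a growing perpetuity with first payment D_8 = 9.25.
V_7 = D_8/(r−g) = 9.25/(0.104−0.0454) = 157.8498
P₀ = V_7/(1+r)^7 = 157.8498/(1+0.104)^7 = 78.9697

$78.97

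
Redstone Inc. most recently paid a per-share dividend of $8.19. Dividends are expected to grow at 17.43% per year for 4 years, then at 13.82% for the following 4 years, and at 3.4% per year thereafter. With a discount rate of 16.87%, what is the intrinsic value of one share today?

$122.07

Three-stage DDM. Project D₁…D_8; terminal Gordon value at t=8 with g = 0.034; discount at r = 0.1687.
D_1 = 9.6175
D_2 = 11.2939
D_3 = 13.2624
D_4 = 15.5740
D_5 = 17.7263
D_6 = 20.1761
D_7 = 22.9644
D_8 = 26.1381
TV_8 = 27.0268/(0.1687−0.034) = 200.6446
P₀ = Σ Dₜ/(1+r)ᵗ + TV_8/(1+r)^8 = 122.0747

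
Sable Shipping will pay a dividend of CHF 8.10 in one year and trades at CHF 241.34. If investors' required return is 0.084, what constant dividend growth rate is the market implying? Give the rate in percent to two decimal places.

From P₀ = D₁/(r − g), the implied growth is g = r − D₁/P₀.
g = 0.084 − 8.10/241.34 = 0.084 − 0.03356 = 0.05044

5.04%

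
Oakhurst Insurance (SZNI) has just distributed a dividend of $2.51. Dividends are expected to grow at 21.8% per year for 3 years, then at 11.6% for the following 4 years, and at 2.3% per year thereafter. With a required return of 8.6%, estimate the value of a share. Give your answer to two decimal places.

$88.80

Three-stage DDM. Project D₁…D_7; terminal Gordon value at t=7 with g = 0.023; discount at r = 0.086.
D_1 = 3.0572
D_2 = 3.7236
D_3 = 4.5354
D_4 = 5.0615
D_5 = 5.6486
D_6 = 6.3039
D_7 = 7.0351
TV_7 = 7.1969/(0.086−0.023) = 114.2372
P₀ = Σ Dₜ/(1+r)ᵗ + TV_7/(1+r)^7 = 88.8037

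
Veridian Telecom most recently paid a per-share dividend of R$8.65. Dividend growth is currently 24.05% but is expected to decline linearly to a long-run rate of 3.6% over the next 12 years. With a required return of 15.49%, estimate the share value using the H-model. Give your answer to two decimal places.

R$164.63

H-model: P₀ = D₀[(1+g_L) + H(g_S−g_L)]/(r−g_L), with H = 12/2 = 6.
P₀ = 8.65 × [(1+0.036) + 6×(0.2405−0.036)] / (0.1549−0.036)
   = 8.65 × 2.2630 / 0.1189 = 164.6337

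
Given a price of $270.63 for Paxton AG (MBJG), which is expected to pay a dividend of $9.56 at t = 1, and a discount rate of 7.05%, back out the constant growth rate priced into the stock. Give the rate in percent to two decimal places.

3.52%

From P₀ = D₁/(r − g), the implied growth is g = r − D₁/P₀.
g = 0.0705 − 9.56/270.63 = 0.0705 − 0.03532 = 0.03518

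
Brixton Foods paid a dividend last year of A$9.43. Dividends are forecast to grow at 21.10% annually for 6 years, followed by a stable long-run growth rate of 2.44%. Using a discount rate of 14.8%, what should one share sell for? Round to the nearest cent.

Two-stage DDM. Project D₁…D_6 at 0.211, terminal growth 0.0244, discount at r = 0.148.
D_1 = 11.4197
D_2 = 13.8293
D_3 = 16.7473
D_4 = 20.2809
D_5 = 24.5602
D_6 = 29.7424
Terminal value at t=6: TV = D_7/(r−g) = 30.4682/(0.148−0.0244) = 246.5061
P₀ = 11.4197/(1+0.148)^1 + 13.8293/(1+0.148)^2 + 16.7473/(1+0.148)^3 + 20.2809/(1+0.148)^4 + 24.5602/(1+0.148)^5 + 29.7424/(1+0.148)^6 + 246.5061/(1+0.148)^6 = 176.1881

A$176.19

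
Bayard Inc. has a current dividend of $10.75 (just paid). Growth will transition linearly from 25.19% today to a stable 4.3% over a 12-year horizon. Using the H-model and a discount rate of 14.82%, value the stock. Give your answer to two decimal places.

H-model: P₀ = D₀[(1+g_L) + H(g_S−g_L)]/(r−g_L), with H = 12/2 = 6.
P₀ = 10.75 × [(1+0.043) + 6×(0.2519−0.043)] / (0.1482−0.043)
   = 10.75 × 2.2964 / 0.1052 = 234.6606

$234.66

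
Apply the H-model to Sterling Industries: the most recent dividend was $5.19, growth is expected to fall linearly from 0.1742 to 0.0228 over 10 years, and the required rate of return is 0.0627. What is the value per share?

$231.51

H-model: P₀ = D₀[(1+g_L) + H(g_S−g_L)]/(r−g_L), with H = 10/2 = 5.
P₀ = 5.19 × [(1+0.0228) + 5×(0.1742−0.0228)] / (0.0627−0.0228)
   = 5.19 × 1.7798 / 0.0399 = 231.5078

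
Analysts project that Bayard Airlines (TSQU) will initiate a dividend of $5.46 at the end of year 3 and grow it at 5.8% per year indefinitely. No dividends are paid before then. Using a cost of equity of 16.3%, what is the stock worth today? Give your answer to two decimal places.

Deferred-dividend DDM. At t=2 the remaining stream is a growing perpetuity with first payment D_3 = 5.46.
V_2 = D_3/(r−g) = 5.46/(0.163−0.058) = 52.0000
P₀ = V_2/(1+r)^2 = 52.0000/(1+0.163)^2 = 38.4454

$38.45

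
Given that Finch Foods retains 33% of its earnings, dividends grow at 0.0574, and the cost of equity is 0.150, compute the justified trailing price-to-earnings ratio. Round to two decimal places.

Payout ratio b = 1 − 0.33 = 0.67.
Justified trailing P/E = b(1+g)/(r−g) = 0.67×(1+0.0574)/(0.15−0.0574) = 7.6507

7.65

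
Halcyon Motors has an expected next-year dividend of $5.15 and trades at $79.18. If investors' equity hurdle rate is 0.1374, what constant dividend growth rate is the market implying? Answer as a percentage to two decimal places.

7.24%

From P₀ = D₁/(r − g), the implied growth is g = r − D₁/P₀.
g = 0.1374 − 5.15/79.18 = 0.1374 − 0.06504 = 0.07236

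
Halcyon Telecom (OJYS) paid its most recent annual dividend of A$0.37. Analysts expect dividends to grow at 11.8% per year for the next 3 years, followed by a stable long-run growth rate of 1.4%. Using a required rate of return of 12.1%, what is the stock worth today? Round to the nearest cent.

Two-stage DDM. Project D₁…D_3 at 0.118, terminal growth 0.014, discount at r = 0.121.
D_1 = 0.4137
D_2 = 0.4625
D_3 = 0.5170
Terminal value at t=3: TV = D_4/(r−g) = 0.5243/(0.121−0.014) = 4.8998
P₀ = 0.4137/(1+0.121)^1 + 0.4625/(1+0.121)^2 + 0.5170/(1+0.121)^3 + 4.8998/(1+0.121)^3 = 4.5823

A$4.58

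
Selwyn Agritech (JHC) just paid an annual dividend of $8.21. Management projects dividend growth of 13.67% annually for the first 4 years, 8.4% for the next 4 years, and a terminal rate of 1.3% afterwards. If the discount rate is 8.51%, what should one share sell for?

$214.72

Three-stage DDM. Project D₁…D_8; terminal Gordon value at t=8 with g = 0.013; discount at r = 0.0851.
D_1 = 9.3323
D_2 = 10.6080
D_3 = 12.0582
D_4 = 13.7065
D_5 = 14.8578
D_6 = 16.1059
D_7 = 17.4588
D_8 = 18.9253
TV_8 = 19.1714/(0.0851−0.013) = 265.8997
P₀ = Σ Dₜ/(1+r)ᵗ + TV_8/(1+r)^8 = 214.7244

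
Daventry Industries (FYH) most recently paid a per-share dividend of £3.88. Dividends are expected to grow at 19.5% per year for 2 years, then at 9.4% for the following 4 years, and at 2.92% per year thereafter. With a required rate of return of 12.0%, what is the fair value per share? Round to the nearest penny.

£70.80

Three-stage DDM. Project D₁…D_6; terminal Gordon value at t=6 with g = 0.0292; discount at r = 0.12.
D_1 = 4.6366
D_2 = 5.5407
D_3 = 6.0616
D_4 = 6.6314
D_5 = 7.2547
D_6 = 7.9366
TV_6 = 8.1684/(0.12−0.0292) = 89.9603
P₀ = Σ Dₜ/(1+r)ᵗ + TV_6/(1+r)^6 = 70.7998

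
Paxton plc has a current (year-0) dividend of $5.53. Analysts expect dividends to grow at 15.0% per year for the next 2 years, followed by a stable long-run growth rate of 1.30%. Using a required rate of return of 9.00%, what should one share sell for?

$92.97

Two-stage DDM. Project D₁…D_2 at 0.15, terminal growth 0.013, discount at r = 0.09.
D_1 = 6.3595
D_2 = 7.3134
Terminal value at t=2: TV = D_3/(r−g) = 7.4085/(0.09−0.013) = 96.2143
P₀ = 6.3595/(1+0.09)^1 + 7.3134/(1+0.09)^2 + 96.2143/(1+0.09)^2 = 92.9716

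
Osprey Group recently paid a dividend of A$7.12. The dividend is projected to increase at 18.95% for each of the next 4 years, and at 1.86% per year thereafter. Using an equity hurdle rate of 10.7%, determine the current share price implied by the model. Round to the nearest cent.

A$143.57

Two-stage DDM. Project D₁…D_4 at 0.1895, terminal growth 0.0186, discount at r = 0.107.
D_1 = 8.4692
D_2 = 10.0742
D_3 = 11.9832
D_4 = 14.2540
Terminal value at t=4: TV = D_5/(r−g) = 14.5192/(0.107−0.0186) = 164.2439
P₀ = 8.4692/(1+0.107)^1 + 10.0742/(1+0.107)^2 + 11.9832/(1+0.107)^3 + 14.2540/(1+0.107)^4 + 164.2439/(1+0.107)^4 = 143.5668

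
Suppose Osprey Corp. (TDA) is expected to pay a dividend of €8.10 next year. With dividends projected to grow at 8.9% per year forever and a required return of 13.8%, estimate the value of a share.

€165.31

Gordon growth model: P₀ = D₁/(r − g), with D₁ = 8.10 given directly.
P₀ = 8.1000 / (0.138 − 0.089) = 8.1000 / 0.049 = 165.3061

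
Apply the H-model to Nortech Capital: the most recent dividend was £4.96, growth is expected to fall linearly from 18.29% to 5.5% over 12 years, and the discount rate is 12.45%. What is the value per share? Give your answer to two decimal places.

H-model: P₀ = D₀[(1+g_L) + H(g_S−g_L)]/(r−g_L), with H = 12/2 = 6.
P₀ = 4.96 × [(1+0.055) + 6×(0.1829−0.055)] / (0.1245−0.055)
   = 4.96 × 1.8224 / 0.0695 = 130.0591

£130.06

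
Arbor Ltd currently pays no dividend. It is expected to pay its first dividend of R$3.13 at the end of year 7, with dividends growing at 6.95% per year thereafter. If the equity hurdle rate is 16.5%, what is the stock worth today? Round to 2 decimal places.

Deferred-dividend DDM. At t=6 the remaining stream is a growing perpetuity with first payment D_7 = 3.13.
V_6 = D_7/(r−g) = 3.13/(0.165−0.0695) = 32.7749
P₀ = V_6/(1+r)^6 = 32.7749/(1+0.165)^6 = 13.1095

R$13.11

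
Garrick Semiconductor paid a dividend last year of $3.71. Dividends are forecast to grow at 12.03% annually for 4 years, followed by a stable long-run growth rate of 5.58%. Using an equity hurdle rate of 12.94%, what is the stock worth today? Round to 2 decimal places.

Two-stage DDM. Project D₁…D_4 at 0.1203, terminal growth 0.0558, discount at r = 0.1294.
D_1 = 4.1563
D_2 = 4.6563
D_3 = 5.2165
D_4 = 5.8440
Terminal value at t=4: TV = D_5/(r−g) = 6.1701/(0.1294−0.0558) = 83.8330
P₀ = 4.1563/(1+0.1294)^1 + 4.6563/(1+0.1294)^2 + 5.2165/(1+0.1294)^3 + 5.8440/(1+0.1294)^4 + 83.8330/(1+0.1294)^4 = 66.0692

$66.07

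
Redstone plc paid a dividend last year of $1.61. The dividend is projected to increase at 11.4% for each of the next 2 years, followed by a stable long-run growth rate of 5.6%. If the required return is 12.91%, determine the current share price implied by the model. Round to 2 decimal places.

$25.80

Two-stage DDM. Project D₁…D_2 at 0.114, terminal growth 0.056, discount at r = 0.1291.
D_1 = 1.7935
D_2 = 1.9980
Terminal value at t=2: TV = D_3/(r−g) = 2.1099/(0.1291−0.056) = 28.8631
P₀ = 1.7935/(1+0.1291)^1 + 1.9980/(1+0.1291)^2 + 28.8631/(1+0.1291)^2 = 25.7958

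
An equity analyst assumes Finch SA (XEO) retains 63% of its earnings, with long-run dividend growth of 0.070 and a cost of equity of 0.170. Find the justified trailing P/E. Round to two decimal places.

3.96

Payout ratio b = 1 − 0.63 = 0.37.
Justified trailing P/E = b(1+g)/(r−g) = 0.37×(1+0.07)/(0.17−0.07) = 3.9590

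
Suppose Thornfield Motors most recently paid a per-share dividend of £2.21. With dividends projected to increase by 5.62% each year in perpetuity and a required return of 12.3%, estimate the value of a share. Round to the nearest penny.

£34.94

Gordon growth model: P₀ = D₁/(r − g). D₁ = 2.21 × (1 + 0.0562) = 2.3342.
P₀ = 2.3342 / (0.123 − 0.0562) = 2.3342 / 0.0668 = 34.9431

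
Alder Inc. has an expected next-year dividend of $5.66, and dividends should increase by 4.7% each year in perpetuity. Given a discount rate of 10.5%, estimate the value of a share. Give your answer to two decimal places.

$97.59

Gordon growth model: P₀ = D₁/(r − g), with D₁ = 5.66 given directly.
P₀ = 5.6600 / (0.105 − 0.047) = 5.6600 / 0.058 = 97.5862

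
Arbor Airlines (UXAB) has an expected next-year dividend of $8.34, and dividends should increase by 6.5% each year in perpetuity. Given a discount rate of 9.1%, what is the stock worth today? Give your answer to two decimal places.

$320.77

Gordon growth model: P₀ = D₁/(r − g), with D₁ = 8.34 given directly.
P₀ = 8.3400 / (0.091 − 0.065) = 8.3400 / 0.026 = 320.7692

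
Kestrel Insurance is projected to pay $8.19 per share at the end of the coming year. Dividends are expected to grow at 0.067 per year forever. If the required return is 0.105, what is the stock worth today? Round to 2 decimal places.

$215.53

Gordon growth model: P₀ = D₁/(r − g), with D₁ = 8.19 given directly.
P₀ = 8.1900 / (0.105 − 0.067) = 8.1900 / 0.038 = 215.5263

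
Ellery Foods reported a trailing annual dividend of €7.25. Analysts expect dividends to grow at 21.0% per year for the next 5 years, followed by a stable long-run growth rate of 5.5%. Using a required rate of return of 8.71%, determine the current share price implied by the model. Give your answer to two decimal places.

€457.63

Two-stage DDM. Project D₁…D_5 at 0.21, terminal growth 0.055, discount at r = 0.0871.
D_1 = 8.7725
D_2 = 10.6147
D_3 = 12.8438
D_4 = 15.5410
D_5 = 18.8046
Terminal value at t=5: TV = D_6/(r−g) = 19.8389/(0.0871−0.055) = 618.0339
P₀ = 8.7725/(1+0.0871)^1 + 10.6147/(1+0.0871)^2 + 12.8438/(1+0.0871)^3 + 15.5410/(1+0.0871)^4 + 18.8046/(1+0.0871)^5 + 618.0339/(1+0.0871)^5 = 457.6281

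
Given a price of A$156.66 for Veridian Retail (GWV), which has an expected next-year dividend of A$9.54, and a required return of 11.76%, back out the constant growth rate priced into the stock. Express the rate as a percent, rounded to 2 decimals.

From P₀ = D₁/(r − g), the implied growth is g = r − D₁/P₀.
g = 0.1176 − 9.54/156.66 = 0.1176 − 0.06090 = 0.05670

5.67%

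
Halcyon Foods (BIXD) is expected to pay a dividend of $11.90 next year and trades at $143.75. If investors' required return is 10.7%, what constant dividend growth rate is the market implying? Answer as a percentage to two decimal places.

2.42%

From P₀ = D₁/(r − g), the implied growth is g = r − D₁/P₀.
g = 0.107 − 11.90/143.75 = 0.107 − 0.08278 = 0.02422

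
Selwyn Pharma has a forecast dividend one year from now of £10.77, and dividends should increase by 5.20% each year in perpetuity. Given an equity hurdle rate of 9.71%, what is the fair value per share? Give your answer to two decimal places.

Gordon growth model: P₀ = D₁/(r − g), with D₁ = 10.77 given directly.
P₀ = 10.7700 / (0.0971 − 0.052) = 10.7700 / 0.0451 = 238.8027

£238.80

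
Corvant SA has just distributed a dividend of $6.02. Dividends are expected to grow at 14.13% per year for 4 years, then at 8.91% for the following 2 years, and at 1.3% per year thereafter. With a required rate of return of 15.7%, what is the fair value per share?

Three-stage DDM. Project D₁…D_6; terminal Gordon value at t=6 with g = 0.013; discount at r = 0.157.
D_1 = 6.8706
D_2 = 7.8414
D_3 = 8.9494
D_4 = 10.2140
D_5 = 11.1241
D_6 = 12.1152
TV_6 = 12.2727/(0.157−0.013) = 85.2272
P₀ = Σ Dₜ/(1+r)ᵗ + TV_6/(1+r)^6 = 69.2185

$69.22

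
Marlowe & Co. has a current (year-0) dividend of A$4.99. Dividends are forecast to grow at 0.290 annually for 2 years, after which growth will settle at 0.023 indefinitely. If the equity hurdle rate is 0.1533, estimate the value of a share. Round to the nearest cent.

A$60.84

Two-stage DDM. Project D₁…D_2 at 0.29, terminal growth 0.023, discount at r = 0.1533.
D_1 = 6.4371
D_2 = 8.3039
Terminal value at t=2: TV = D_3/(r−g) = 8.4948/(0.1533−0.023) = 65.1945
P₀ = 6.4371/(1+0.1533)^1 + 8.3039/(1+0.1533)^2 + 65.1945/(1+0.1533)^2 = 60.8392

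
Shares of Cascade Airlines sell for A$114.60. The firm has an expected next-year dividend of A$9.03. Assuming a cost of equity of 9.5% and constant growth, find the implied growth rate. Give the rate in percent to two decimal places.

1.62%

From P₀ = D₁/(r − g), the implied growth is g = r − D₁/P₀.
g = 0.095 − 9.03/114.60 = 0.095 − 0.07880 = 0.01620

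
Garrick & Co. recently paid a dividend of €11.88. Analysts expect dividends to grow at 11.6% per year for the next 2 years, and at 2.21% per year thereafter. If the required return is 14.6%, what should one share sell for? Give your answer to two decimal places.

Two-stage DDM. Project D₁…D_2 at 0.116, terminal growth 0.0221, discount at r = 0.146.
D_1 = 13.2581
D_2 = 14.7960
Terminal value at t=2: TV = D_3/(r−g) = 15.1230/(0.146−0.0221) = 122.0582
P₀ = 13.2581/(1+0.146)^1 + 14.7960/(1+0.146)^2 + 122.0582/(1+0.146)^2 = 115.7741

€115.77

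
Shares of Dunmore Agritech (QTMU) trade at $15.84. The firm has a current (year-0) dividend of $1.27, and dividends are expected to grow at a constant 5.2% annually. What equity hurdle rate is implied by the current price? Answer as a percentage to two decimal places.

13.63%

Rearranging the constant-growth DDM: r = D₁/P₀ + g.
D₁ = 1.27 × (1 + 0.052) = 1.3360.
r = 1.3360 / 15.84 + 0.052 = 0.08435 + 0.052 = 0.13635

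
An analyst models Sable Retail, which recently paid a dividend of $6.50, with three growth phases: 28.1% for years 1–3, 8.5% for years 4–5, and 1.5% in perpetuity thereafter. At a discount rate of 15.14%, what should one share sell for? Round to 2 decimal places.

$99.76

Three-stage DDM. Project D₁…D_5; terminal Gordon value at t=5 with g = 0.015; discount at r = 0.1514.
D_1 = 8.3265
D_2 = 10.6662
D_3 = 13.6635
D_4 = 14.8249
D_5 = 16.0850
TV_5 = 16.3262/(0.1514−0.015) = 119.6939
P₀ = Σ Dₜ/(1+r)ᵗ + TV_5/(1+r)^5 = 99.7601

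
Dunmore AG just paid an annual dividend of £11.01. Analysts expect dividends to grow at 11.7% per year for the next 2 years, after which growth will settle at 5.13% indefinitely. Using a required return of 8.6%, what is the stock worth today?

Two-stage DDM. Project D₁…D_2 at 0.117, terminal growth 0.0513, discount at r = 0.086.
D_1 = 12.2982
D_2 = 13.7371
Terminal value at t=2: TV = D_3/(r−g) = 14.4418/(0.086−0.0513) = 416.1892
P₀ = 12.2982/(1+0.086)^1 + 13.7371/(1+0.086)^2 + 416.1892/(1+0.086)^2 = 375.8552

£375.86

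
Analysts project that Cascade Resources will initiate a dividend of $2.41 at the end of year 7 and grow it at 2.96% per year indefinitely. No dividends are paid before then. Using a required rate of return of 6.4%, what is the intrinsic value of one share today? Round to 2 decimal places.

Deferred-dividend DDM. At t=6 the remaining stream is a growing perpetuity with first payment D_7 = 2.41.
V_6 = D_7/(r−g) = 2.41/(0.064−0.0296) = 70.0581
P₀ = V_6/(1+r)^6 = 70.0581/(1+0.064)^6 = 48.2846

$48.28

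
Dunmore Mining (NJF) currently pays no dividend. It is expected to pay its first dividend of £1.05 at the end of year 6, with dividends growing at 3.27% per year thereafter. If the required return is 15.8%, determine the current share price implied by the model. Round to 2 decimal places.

Deferred-dividend DDM. At t=5 the remaining stream is a growing perpetuity with first payment D_6 = 1.05.
V_5 = D_6/(r−g) = 1.05/(0.158−0.0327) = 8.3799
P₀ = V_5/(1+r)^5 = 8.3799/(1+0.158)^5 = 4.0243

£4.02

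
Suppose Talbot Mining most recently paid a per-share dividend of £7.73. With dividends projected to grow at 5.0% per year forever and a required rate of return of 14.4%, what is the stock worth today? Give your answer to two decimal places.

£86.35

Gordon growth model: P₀ = D₁/(r − g). D₁ = 7.73 × (1 + 0.05) = 8.1165.
P₀ = 8.1165 / (0.144 − 0.05) = 8.1165 / 0.094 = 86.3457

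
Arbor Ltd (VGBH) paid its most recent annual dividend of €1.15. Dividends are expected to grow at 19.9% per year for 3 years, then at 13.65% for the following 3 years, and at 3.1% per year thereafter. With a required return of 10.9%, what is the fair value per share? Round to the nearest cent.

€29.30

Three-stage DDM. Project D₁…D_6; terminal Gordon value at t=6 with g = 0.031; discount at r = 0.109.
D_1 = 1.3788
D_2 = 1.6532
D_3 = 1.9822
D_4 = 2.2528
D_5 = 2.5603
D_6 = 2.9098
TV_6 = 3.0000/(0.109−0.031) = 38.4616
P₀ = Σ Dₜ/(1+r)ᵗ + TV_6/(1+r)^6 = 29.2953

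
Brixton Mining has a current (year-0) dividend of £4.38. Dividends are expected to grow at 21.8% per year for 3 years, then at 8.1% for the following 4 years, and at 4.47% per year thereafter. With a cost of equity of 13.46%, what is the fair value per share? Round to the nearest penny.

£86.29

Three-stage DDM. Project D₁…D_7; terminal Gordon value at t=7 with g = 0.0447; discount at r = 0.1346.
D_1 = 5.3348
D_2 = 6.4978
D_3 = 7.9144
D_4 = 8.5554
D_5 = 9.2484
D_6 = 9.9975
D_7 = 10.8073
TV_7 = 11.2904/(0.1346−0.0447) = 125.5887
P₀ = Σ Dₜ/(1+r)ᵗ + TV_7/(1+r)^7 = 86.2870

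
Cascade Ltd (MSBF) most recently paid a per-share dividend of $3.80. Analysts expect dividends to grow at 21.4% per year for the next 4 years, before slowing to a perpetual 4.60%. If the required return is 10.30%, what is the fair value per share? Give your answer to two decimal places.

$121.76

Two-stage DDM. Project D₁…D_4 at 0.214, terminal growth 0.046, discount at r = 0.103.
D_1 = 4.6132
D_2 = 5.6004
D_3 = 6.7989
D_4 = 8.2539
Terminal value at t=4: TV = D_5/(r−g) = 8.6336/(0.103−0.046) = 151.4660
P₀ = 4.6132/(1+0.103)^1 + 5.6004/(1+0.103)^2 + 6.7989/(1+0.103)^3 + 8.2539/(1+0.103)^4 + 151.4660/(1+0.103)^4 = 121.7611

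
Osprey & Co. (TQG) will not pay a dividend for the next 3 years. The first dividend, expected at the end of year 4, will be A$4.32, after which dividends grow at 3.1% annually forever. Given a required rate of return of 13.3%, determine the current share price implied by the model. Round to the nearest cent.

Deferred-dividend DDM. At t=3 the remaining stream is a growing perpetuity with first payment D_4 = 4.32.
V_3 = D_4/(r−g) = 4.32/(0.133−0.031) = 42.3529
P₀ = V_3/(1+r)^3 = 42.3529/(1+0.133)^3 = 29.1202

A$29.12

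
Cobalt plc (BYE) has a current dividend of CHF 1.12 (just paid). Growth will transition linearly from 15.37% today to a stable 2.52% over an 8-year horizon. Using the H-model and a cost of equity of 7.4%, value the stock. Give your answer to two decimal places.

CHF 35.33

H-model: P₀ = D₀[(1+g_L) + H(g_S−g_L)]/(r−g_L), with H = 8/2 = 4.
P₀ = 1.12 × [(1+0.0252) + 4×(0.1537−0.0252)] / (0.074−0.0252)
   = 1.12 × 1.5392 / 0.0488 = 35.3259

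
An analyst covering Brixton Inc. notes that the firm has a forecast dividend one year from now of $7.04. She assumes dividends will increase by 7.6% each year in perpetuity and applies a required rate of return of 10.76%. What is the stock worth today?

Gordon growth model: P₀ = D₁/(r − g), with D₁ = 7.04 given directly.
P₀ = 7.0400 / (0.1076 − 0.076) = 7.0400 / 0.0316 = 222.7848

$222.78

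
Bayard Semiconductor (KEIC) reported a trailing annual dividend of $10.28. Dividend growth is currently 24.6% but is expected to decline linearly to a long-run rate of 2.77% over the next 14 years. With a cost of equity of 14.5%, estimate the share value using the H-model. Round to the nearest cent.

$223.99

H-model: P₀ = D₀[(1+g_L) + H(g_S−g_L)]/(r−g_L), with H = 14/2 = 7.
P₀ = 10.28 × [(1+0.0277) + 7×(0.246−0.0277)] / (0.145−0.0277)
   = 10.28 × 2.5558 / 0.1173 = 223.9866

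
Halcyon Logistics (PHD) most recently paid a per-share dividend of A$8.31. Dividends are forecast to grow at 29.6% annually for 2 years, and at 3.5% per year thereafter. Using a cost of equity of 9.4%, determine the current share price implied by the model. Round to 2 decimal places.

Two-stage DDM. Project D₁…D_2 at 0.296, terminal growth 0.035, discount at r = 0.094.
D_1 = 10.7698
D_2 = 13.9576
Terminal value at t=2: TV = D_3/(r−g) = 14.4461/(0.094−0.035) = 244.8496
P₀ = 10.7698/(1+0.094)^1 + 13.9576/(1+0.094)^2 + 244.8496/(1+0.094)^2 = 226.0872

A$226.09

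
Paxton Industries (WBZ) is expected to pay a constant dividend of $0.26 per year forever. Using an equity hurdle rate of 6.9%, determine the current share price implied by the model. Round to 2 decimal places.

Zero-growth DDM (perpetuity): P₀ = D/r = 0.26 / 0.069 = 3.7681

$3.77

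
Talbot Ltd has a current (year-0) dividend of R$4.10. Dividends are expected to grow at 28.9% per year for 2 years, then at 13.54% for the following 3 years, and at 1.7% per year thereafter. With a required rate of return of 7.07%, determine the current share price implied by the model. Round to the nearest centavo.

R$165.15

Three-stage DDM. Project D₁…D_5; terminal Gordon value at t=5 with g = 0.017; discount at r = 0.0707.
D_1 = 5.2849
D_2 = 6.8122
D_3 = 7.7346
D_4 = 8.7819
D_5 = 9.9709
TV_5 = 10.1405/(0.0707−0.017) = 188.8352
P₀ = Σ Dₜ/(1+r)ᵗ + TV_5/(1+r)^5 = 165.1451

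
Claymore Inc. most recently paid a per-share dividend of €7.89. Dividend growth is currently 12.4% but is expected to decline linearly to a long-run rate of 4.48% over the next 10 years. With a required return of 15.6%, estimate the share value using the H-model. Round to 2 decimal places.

H-model: P₀ = D₀[(1+g_L) + H(g_S−g_L)]/(r−g_L), with H = 10/2 = 5.
P₀ = 7.89 × [(1+0.0448) + 5×(0.124−0.0448)] / (0.156−0.0448)
   = 7.89 × 1.4408 / 0.1112 = 102.2294

€102.23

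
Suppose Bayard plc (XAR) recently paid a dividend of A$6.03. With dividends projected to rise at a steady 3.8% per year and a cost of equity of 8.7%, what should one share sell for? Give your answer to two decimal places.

Gordon growth model: P₀ = D₁/(r − g). D₁ = 6.03 × (1 + 0.038) = 6.2591.
P₀ = 6.2591 / (0.087 − 0.038) = 6.2591 / 0.049 = 127.7376

A$127.74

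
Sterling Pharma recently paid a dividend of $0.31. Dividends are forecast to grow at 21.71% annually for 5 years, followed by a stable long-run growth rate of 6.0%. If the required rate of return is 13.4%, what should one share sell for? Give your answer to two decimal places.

Two-stage DDM. Project D₁…D_5 at 0.2171, terminal growth 0.06, discount at r = 0.134.
D_1 = 0.3773
D_2 = 0.4592
D_3 = 0.5589
D_4 = 0.6802
D_5 = 0.8279
Terminal value at t=5: TV = D_6/(r−g) = 0.8776/(0.134−0.06) = 11.8595
P₀ = 0.3773/(1+0.134)^1 + 0.4592/(1+0.134)^2 + 0.5589/(1+0.134)^3 + 0.6802/(1+0.134)^4 + 0.8279/(1+0.134)^5 + 11.8595/(1+0.134)^5 = 8.2501

$8.25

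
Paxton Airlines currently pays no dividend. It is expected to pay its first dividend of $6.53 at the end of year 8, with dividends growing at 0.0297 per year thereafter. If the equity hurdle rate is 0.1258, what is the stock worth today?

Deferred-dividend DDM. At t=7 the remaining stream is a growing perpetuity with first payment D_8 = 6.53.
V_7 = D_8/(r−g) = 6.53/(0.1258−0.0297) = 67.9501
P₀ = V_7/(1+r)^7 = 67.9501/(1+0.1258)^7 = 29.6457

$29.65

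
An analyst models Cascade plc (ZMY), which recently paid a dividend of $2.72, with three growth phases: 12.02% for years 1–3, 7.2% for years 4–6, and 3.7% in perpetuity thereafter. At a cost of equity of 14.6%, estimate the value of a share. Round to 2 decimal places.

Three-stage DDM. Project D₁…D_6; terminal Gordon value at t=6 with g = 0.037; discount at r = 0.146.
D_1 = 3.0469
D_2 = 3.4132
D_3 = 3.8235
D_4 = 4.0987
D_5 = 4.3938
D_6 = 4.7102
TV_6 = 4.8845/(0.146−0.037) = 44.8118
P₀ = Σ Dₜ/(1+r)ᵗ + TV_6/(1+r)^6 = 34.2594

$34.26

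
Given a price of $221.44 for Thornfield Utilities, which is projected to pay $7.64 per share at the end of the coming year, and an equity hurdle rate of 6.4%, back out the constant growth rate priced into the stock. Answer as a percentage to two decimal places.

From P₀ = D₁/(r − g), the implied growth is g = r − D₁/P₀.
g = 0.064 − 7.64/221.44 = 0.064 − 0.03450 = 0.02950

2.95%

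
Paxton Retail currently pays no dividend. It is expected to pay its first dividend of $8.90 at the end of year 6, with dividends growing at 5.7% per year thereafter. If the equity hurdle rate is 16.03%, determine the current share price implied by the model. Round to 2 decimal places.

Deferred-dividend DDM. At t=5 the remaining stream is a growing perpetuity with first payment D_6 = 8.90.
V_5 = D_6/(r−g) = 8.90/(0.1603−0.057) = 86.1568
P₀ = V_5/(1+r)^5 = 86.1568/(1+0.1603)^5 = 40.9674

$40.97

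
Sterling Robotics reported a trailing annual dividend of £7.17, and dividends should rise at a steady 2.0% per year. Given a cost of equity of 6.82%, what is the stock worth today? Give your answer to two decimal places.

Gordon growth model: P₀ = D₁/(r − g). D₁ = 7.17 × (1 + 0.02) = 7.3134.
P₀ = 7.3134 / (0.0682 − 0.02) = 7.3134 / 0.0482 = 151.7303

£151.73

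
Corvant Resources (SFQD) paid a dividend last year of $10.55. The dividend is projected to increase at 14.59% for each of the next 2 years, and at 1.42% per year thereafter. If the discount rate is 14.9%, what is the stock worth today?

$99.96

Two-stage DDM. Project D₁…D_2 at 0.1459, terminal growth 0.0142, discount at r = 0.149.
D_1 = 12.0892
D_2 = 13.8531
Terminal value at t=2: TV = D_3/(r−g) = 14.0498/(0.149−0.0142) = 104.2269
P₀ = 12.0892/(1+0.149)^1 + 13.8531/(1+0.149)^2 + 104.2269/(1+0.149)^2 = 99.9624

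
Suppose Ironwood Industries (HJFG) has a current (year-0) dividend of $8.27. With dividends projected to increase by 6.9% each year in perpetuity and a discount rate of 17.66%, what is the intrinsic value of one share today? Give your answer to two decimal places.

Gordon growth model: P₀ = D₁/(r − g). D₁ = 8.27 × (1 + 0.069) = 8.8406.
P₀ = 8.8406 / (0.1766 − 0.069) = 8.8406 / 0.1076 = 82.1620

$82.16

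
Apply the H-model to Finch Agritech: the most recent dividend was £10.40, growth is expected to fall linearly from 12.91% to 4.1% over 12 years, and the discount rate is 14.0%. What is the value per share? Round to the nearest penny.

£164.89

H-model: P₀ = D₀[(1+g_L) + H(g_S−g_L)]/(r−g_L), with H = 12/2 = 6.
P₀ = 10.40 × [(1+0.041) + 6×(0.1291−0.041)] / (0.14−0.041)
   = 10.40 × 1.5696 / 0.099 = 164.8873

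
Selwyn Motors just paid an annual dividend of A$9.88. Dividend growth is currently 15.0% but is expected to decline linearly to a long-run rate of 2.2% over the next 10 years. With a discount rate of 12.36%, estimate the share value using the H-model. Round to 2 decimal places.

A$161.62

H-model: P₀ = D₀[(1+g_L) + H(g_S−g_L)]/(r−g_L), with H = 10/2 = 5.
P₀ = 9.88 × [(1+0.022) + 5×(0.15−0.022)] / (0.1236−0.022)
   = 9.88 × 1.6620 / 0.1016 = 161.6197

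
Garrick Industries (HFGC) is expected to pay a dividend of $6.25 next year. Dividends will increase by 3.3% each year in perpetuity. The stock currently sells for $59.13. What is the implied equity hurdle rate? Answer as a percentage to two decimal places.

Rearranging the constant-growth DDM: r = D₁/P₀ + g.
r = 6.2500 / 59.13 + 0.033 = 0.10570 + 0.033 = 0.13870

13.87%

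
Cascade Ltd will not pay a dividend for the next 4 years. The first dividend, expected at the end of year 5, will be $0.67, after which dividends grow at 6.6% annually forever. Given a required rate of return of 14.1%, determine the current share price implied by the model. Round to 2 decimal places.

Deferred-dividend DDM. At t=4 the remaining stream is a growing perpetuity with first payment D_5 = 0.67.
V_4 = D_5/(r−g) = 0.67/(0.141−0.066) = 8.9333
P₀ = V_4/(1+r)^4 = 8.9333/(1+0.141)^4 = 5.2707

$5.27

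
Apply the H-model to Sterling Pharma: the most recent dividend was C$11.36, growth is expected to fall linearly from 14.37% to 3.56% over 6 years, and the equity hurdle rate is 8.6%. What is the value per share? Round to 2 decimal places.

C$306.52

H-model: P₀ = D₀[(1+g_L) + H(g_S−g_L)]/(r−g_L), with H = 6/2 = 3.
P₀ = 11.36 × [(1+0.0356) + 3×(0.1437−0.0356)] / (0.086−0.0356)
   = 11.36 × 1.3599 / 0.0504 = 306.5171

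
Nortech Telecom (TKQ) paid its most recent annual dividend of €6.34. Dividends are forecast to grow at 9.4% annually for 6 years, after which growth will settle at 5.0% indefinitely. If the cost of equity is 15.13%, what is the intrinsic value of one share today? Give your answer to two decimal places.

€80.31

Two-stage DDM. Project D₁…D_6 at 0.094, terminal growth 0.05, discount at r = 0.1513.
D_1 = 6.9360
D_2 = 7.5879
D_3 = 8.3012
D_4 = 9.0815
D_5 = 9.9352
D_6 = 10.8691
Terminal value at t=6: TV = D_7/(r−g) = 11.4125/(0.1513−0.05) = 112.6609
P₀ = 6.9360/(1+0.1513)^1 + 7.5879/(1+0.1513)^2 + 8.3012/(1+0.1513)^3 + 9.0815/(1+0.1513)^4 + 9.9352/(1+0.1513)^5 + 10.8691/(1+0.1513)^6 + 112.6609/(1+0.1513)^6 = 80.3141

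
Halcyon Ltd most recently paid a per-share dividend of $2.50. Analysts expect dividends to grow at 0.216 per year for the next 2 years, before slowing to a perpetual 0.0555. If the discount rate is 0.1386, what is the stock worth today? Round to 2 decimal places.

$41.74

Two-stage DDM. Project D₁…D_2 at 0.216, terminal growth 0.0555, discount at r = 0.1386.
D_1 = 3.0400
D_2 = 3.6966
Terminal value at t=2: TV = D_3/(r−g) = 3.9018/(0.1386−0.0555) = 46.9531
P₀ = 3.0400/(1+0.1386)^1 + 3.6966/(1+0.1386)^2 + 46.9531/(1+0.1386)^2 = 41.7392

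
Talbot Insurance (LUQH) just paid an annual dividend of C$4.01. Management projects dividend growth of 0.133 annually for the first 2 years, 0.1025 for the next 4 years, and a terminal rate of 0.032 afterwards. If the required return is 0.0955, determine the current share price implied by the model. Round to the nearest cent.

Three-stage DDM. Project D₁…D_6; terminal Gordon value at t=6 with g = 0.032; discount at r = 0.0955.
D_1 = 4.5433
D_2 = 5.1476
D_3 = 5.6752
D_4 = 6.2569
D_5 = 6.8983
D_6 = 7.6053
TV_6 = 7.8487/(0.0955−0.032) = 123.6017
P₀ = Σ Dₜ/(1+r)ᵗ + TV_6/(1+r)^6 = 97.3765

C$97.38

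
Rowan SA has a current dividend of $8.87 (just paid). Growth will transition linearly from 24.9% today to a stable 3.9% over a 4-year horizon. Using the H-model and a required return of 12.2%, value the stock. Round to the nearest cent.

$155.92

H-model: P₀ = D₀[(1+g_L) + H(g_S−g_L)]/(r−g_L), with H = 4/2 = 2.
P₀ = 8.87 × [(1+0.039) + 2×(0.249−0.039)] / (0.122−0.039)
   = 8.87 × 1.4590 / 0.083 = 155.9196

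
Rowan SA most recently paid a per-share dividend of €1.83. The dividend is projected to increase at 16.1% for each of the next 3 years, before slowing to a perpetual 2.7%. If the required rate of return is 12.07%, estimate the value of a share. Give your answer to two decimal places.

€28.19

Two-stage DDM. Project D₁…D_3 at 0.161, terminal growth 0.027, discount at r = 0.1207.
D_1 = 2.1246
D_2 = 2.4667
D_3 = 2.8638
Terminal value at t=3: TV = D_4/(r−g) = 2.9412/(0.1207−0.027) = 31.3891
P₀ = 2.1246/(1+0.1207)^1 + 2.4667/(1+0.1207)^2 + 2.8638/(1+0.1207)^3 + 31.3891/(1+0.1207)^3 = 28.1947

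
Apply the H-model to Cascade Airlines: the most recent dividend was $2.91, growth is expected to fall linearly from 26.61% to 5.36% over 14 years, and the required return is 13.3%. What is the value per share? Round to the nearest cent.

H-model: P₀ = D₀[(1+g_L) + H(g_S−g_L)]/(r−g_L), with H = 14/2 = 7.
P₀ = 2.91 × [(1+0.0536) + 7×(0.2661−0.0536)] / (0.133−0.0536)
   = 2.91 × 2.5411 / 0.0794 = 93.1310

$93.13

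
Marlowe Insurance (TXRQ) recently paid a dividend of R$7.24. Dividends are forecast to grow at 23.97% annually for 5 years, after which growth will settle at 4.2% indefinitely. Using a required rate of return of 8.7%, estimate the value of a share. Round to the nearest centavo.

R$378.10

Two-stage DDM. Project D₁…D_5 at 0.2397, terminal growth 0.042, discount at r = 0.087.
D_1 = 8.9754
D_2 = 11.1268
D_3 = 13.7939
D_4 = 17.1003
D_5 = 21.1993
Terminal value at t=5: TV = D_6/(r−g) = 22.0897/(0.087−0.042) = 490.8816
P₀ = 8.9754/(1+0.087)^1 + 11.1268/(1+0.087)^2 + 13.7939/(1+0.087)^3 + 17.1003/(1+0.087)^4 + 21.1993/(1+0.087)^5 + 490.8816/(1+0.087)^5 = 378.0981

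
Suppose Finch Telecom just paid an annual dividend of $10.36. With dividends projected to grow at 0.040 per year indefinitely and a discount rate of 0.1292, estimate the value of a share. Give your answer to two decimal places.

$120.79

Gordon growth model: P₀ = D₁/(r − g). D₁ = 10.36 × (1 + 0.04) = 10.7744.
P₀ = 10.7744 / (0.1292 − 0.04) = 10.7744 / 0.0892 = 120.7892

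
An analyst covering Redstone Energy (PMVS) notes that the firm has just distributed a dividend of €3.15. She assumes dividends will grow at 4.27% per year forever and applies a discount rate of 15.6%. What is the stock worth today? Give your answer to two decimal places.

€28.99

Gordon growth model: P₀ = D₁/(r − g). D₁ = 3.15 × (1 + 0.0427) = 3.2845.
P₀ = 3.2845 / (0.156 − 0.0427) = 3.2845 / 0.1133 = 28.9895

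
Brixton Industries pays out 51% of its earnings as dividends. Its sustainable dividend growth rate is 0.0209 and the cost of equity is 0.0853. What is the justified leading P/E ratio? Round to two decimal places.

Justified leading P/E = b/(r−g) = 0.51/(0.0853−0.0209) = 7.9193

7.92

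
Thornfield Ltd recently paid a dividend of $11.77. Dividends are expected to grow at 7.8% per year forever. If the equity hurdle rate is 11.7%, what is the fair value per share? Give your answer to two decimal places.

$325.33

Gordon growth model: P₀ = D₁/(r − g). D₁ = 11.77 × (1 + 0.078) = 12.6881.
P₀ = 12.6881 / (0.117 − 0.078) = 12.6881 / 0.039 = 325.3349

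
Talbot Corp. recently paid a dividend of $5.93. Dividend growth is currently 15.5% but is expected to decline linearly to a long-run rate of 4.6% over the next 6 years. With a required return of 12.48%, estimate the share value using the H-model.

H-model: P₀ = D₀[(1+g_L) + H(g_S−g_L)]/(r−g_L), with H = 6/2 = 3.
P₀ = 5.93 × [(1+0.046) + 3×(0.155−0.046)] / (0.1248−0.046)
   = 5.93 × 1.3730 / 0.0788 = 103.3235

$103.32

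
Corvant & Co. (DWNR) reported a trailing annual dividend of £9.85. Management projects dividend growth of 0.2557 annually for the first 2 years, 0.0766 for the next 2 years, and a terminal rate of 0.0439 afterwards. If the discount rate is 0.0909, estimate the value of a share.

£332.30

Three-stage DDM. Project D₁…D_4; terminal Gordon value at t=4 with g = 0.0439; discount at r = 0.0909.
D_1 = 12.3686
D_2 = 15.5313
D_3 = 16.7210
D_4 = 18.0018
TV_4 = 18.7921/(0.0909−0.0439) = 399.8322
P₀ = Σ Dₜ/(1+r)ᵗ + TV_4/(1+r)^4 = 332.2972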